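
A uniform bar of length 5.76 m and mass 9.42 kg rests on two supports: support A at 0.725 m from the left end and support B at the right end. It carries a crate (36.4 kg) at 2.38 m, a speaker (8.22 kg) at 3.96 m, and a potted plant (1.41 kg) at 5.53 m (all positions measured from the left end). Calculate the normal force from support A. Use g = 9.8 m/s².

R_A ≈ 322 N

Sum moments about support B (its reaction then has zero moment arm).
Beam weight: 9.42 × 9.8 = 92.32 N down at 2.88 m → arm 2.88 m, τ = 92.32 × 2.88 = 265.9 N·m counterclockwise.
Crate: 36.4 × 9.8 = 356.7 N down at 2.38 m → arm 3.38 m, τ = 356.7 × 3.38 = 1206 N·m counterclockwise.
Speaker: 8.22 × 9.8 = 80.56 N down at 3.96 m → arm 1.8 m, τ = 80.56 × 1.8 = 145 N·m counterclockwise.
Potted plant: 1.41 × 9.8 = 13.82 N down at 5.53 m → arm 0.23 m, τ = 13.82 × 0.23 = 3.179 N·m counterclockwise.
Net load moment about support B = 1620 N·m counterclockwise.
Reaction R at support A is upward at 0.725 m, arm 5.035 m → moment R × 5.035 clockwise.
Setting net torque to zero: R × 5.035 = 1620 → R = 322 N.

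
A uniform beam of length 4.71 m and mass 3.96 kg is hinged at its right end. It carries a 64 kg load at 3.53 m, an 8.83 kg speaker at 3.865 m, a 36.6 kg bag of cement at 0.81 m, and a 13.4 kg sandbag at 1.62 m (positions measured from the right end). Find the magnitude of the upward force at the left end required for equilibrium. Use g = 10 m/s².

F ≈ 681 N

About the right end:
Beam weight: 3.96 × 10 = 39.6 N down at 2.355 m → arm 2.355 m, τ = 39.6 × 2.355 = 93.26 N·m counterclockwise.
Load: 64 × 10 = 640 N down at 3.53 m → arm 3.53 m, τ = 640 × 3.53 = 2259 N·m counterclockwise.
Speaker: 8.83 × 10 = 88.3 N down at 3.865 m → arm 3.865 m, τ = 88.3 × 3.865 = 341.3 N·m counterclockwise.
Bag of cement: 36.6 × 10 = 366 N down at 0.81 m → arm 0.81 m, τ = 366 × 0.81 = 296.5 N·m counterclockwise.
Sandbag: 13.4 × 10 = 134 N down at 1.62 m → arm 1.62 m, τ = 134 × 1.62 = 217.1 N·m counterclockwise.
Net moment of the loads = 3207 N·m counterclockwise.
The upward force F acts at the left end, arm 4.71 m, giving F × 4.71 clockwise.
Balancing moments: F × 4.71 = 3207, giving F = 3207 / 4.71 = 681 N.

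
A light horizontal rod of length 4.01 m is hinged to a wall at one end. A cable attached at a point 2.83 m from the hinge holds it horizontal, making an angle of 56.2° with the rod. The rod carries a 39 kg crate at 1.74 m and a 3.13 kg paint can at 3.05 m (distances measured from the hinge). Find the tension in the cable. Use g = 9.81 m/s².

Choose the hinge as the axis so the unknown hinge reaction has zero arm there.
Crate: 39 × 9.81 = 382.6 N down at 1.74 m → arm 1.74 m, τ = 382.6 × 1.74 = 665.7 N·m clockwise.
Paint can: 3.13 × 9.81 = 30.71 N down at 3.05 m → arm 3.05 m, τ = 30.71 × 3.05 = 93.67 N·m clockwise.
Total clockwise load moment = 759.4 N·m.
The cable tension T acts at 2.83 m; only its component perpendicular to the rod, T sinθ, produces torque. sin 56.2° = 0.831.
Balancing moments: T × 2.83 × 0.831 = 759.4, giving T = 759.4 / 2.352 = 323 N.

T ≈ 323 N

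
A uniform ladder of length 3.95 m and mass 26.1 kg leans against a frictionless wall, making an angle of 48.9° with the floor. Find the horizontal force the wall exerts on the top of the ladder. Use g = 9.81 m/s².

Take moments about the foot of the ladder.
Ladder weight 26.1×9.81 = 256 N acts at 1.975 m along the ladder; its horizontal arm is 1.975·cos48.9° = 1.298 m → τ = 332.3 N·m clockwise.
Wall normal N acts horizontally at the top; its moment arm is the height L sinθ = 3.95·sin48.9° = 2.977 m, counterclockwise.
For rotational equilibrium, N × 2.977 = 332.3, so N = 112 N.

N_wall ≈ 112 N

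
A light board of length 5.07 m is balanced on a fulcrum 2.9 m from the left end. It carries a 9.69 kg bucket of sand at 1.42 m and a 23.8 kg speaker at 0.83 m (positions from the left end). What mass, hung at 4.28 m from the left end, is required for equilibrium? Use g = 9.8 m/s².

m ≈ 46.1 kg

Choose the fulcrum (at 2.9 m from the left end) as the axis so the support reaction has zero arm there.
Bucket of sand: 9.69 × 9.8 = 94.96 N down at 1.42 m → arm 1.48 m, τ = 94.96 × 1.48 = 140.5 N·m counterclockwise.
Speaker: 23.8 × 9.8 = 233.2 N down at 0.83 m → arm 2.07 m, τ = 233.2 × 2.07 = 482.7 N·m counterclockwise.
Net moment of known loads = 623.2 N·m counterclockwise.
An unknown mass m at 4.28 m has arm 1.38 m; its moment is m·g·1.38 clockwise.
Στ = 0 ⇒ m × 9.8 × 1.38 = 623.2 ⇒ m = 623.2 / (9.8 × 1.38) = 46.1 kg.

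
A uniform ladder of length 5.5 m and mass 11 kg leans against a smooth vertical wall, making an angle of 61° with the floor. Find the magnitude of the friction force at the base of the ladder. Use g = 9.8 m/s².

Taking torques about the foot of the ladder:
Ladder weight 11×9.8 = 107.8 N acts at 2.75 m along the ladder; its horizontal arm is 2.75·cos61° = 1.333 m → τ = 143.7 N·m clockwise.
Wall normal N acts horizontally at the top; its moment arm is the height L sinθ = 5.5·sin61° = 4.81 m, counterclockwise.
Setting net torque to zero: N × 4.81 = 143.7 → N = 29.9 N.
ΣFx = 0: friction at the foot balances the wall's push, so f = N_wall = 29.9 N.

f ≈ 29.9 N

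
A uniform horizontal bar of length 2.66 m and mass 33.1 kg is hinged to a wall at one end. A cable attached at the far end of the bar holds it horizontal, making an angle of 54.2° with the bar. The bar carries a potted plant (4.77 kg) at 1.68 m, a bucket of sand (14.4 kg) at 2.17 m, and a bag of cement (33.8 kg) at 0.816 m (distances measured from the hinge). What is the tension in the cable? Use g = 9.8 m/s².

Take moments about the hinge.
Beam weight: 33.1 × 9.8 = 324.4 N down at 1.33 m → arm 1.33 m, τ = 324.4 × 1.33 = 431.5 N·m clockwise.
Potted plant: 4.77 × 9.8 = 46.75 N down at 1.68 m → arm 1.68 m, τ = 46.75 × 1.68 = 78.54 N·m clockwise.
Bucket of sand: 14.4 × 9.8 = 141.1 N down at 2.17 m → arm 2.17 m, τ = 141.1 × 2.17 = 306.2 N·m clockwise.
Bag of cement: 33.8 × 9.8 = 331.2 N down at 0.816 m → arm 0.816 m, τ = 331.2 × 0.816 = 270.3 N·m clockwise.
Total clockwise load moment = 1087 N·m.
The cable tension T acts at 2.66 m; only its component perpendicular to the bar, T sinθ, produces torque. sin 54.2° = 0.8111.
Balancing moments: T × 2.66 × 0.8111 = 1087, giving T = 1087 / 2.158 = 504 N.

T ≈ 504 N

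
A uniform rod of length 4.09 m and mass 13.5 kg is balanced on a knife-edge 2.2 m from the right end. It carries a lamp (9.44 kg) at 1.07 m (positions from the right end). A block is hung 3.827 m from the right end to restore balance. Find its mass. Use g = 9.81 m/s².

Choose the knife-edge (at 2.2 m from the right end) as the axis so the support reaction has zero arm there.
Beam weight: 13.5 × 9.81 = 132.4 N down at 2.045 m → arm 0.155 m, τ = 132.4 × 0.155 = 20.52 N·m clockwise.
Lamp: 9.44 × 9.81 = 92.61 N down at 1.07 m → arm 1.13 m, τ = 92.61 × 1.13 = 104.6 N·m clockwise.
Net moment of known loads = 125.1 N·m clockwise.
An unknown mass m at 3.827 m has arm 1.627 m; its moment is m·g·1.627 counterclockwise.
For rotational equilibrium, m × 9.81 × 1.627 = 125.1, so m = 125.1 / (9.81 × 1.627) = 7.84 kg.

m ≈ 7.84 kg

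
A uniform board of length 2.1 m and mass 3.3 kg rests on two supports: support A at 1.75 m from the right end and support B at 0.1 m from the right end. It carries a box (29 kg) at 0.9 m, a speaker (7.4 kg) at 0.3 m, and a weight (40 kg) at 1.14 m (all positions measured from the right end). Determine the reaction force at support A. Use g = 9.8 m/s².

R_A ≈ 412 N

About support B:
Beam weight: 3.3 × 9.8 = 32.34 N down at 1.05 m → arm 0.95 m, τ = 32.34 × 0.95 = 30.72 N·m counterclockwise.
Box: 29 × 9.8 = 284.2 N down at 0.9 m → arm 0.8 m, τ = 284.2 × 0.8 = 227.4 N·m counterclockwise.
Speaker: 7.4 × 9.8 = 72.52 N down at 0.3 m → arm 0.2 m, τ = 72.52 × 0.2 = 14.5 N·m counterclockwise.
Weight: 40 × 9.8 = 392 N down at 1.14 m → arm 1.04 m, τ = 392 × 1.04 = 407.7 N·m counterclockwise.
Net load moment about support B = 680.3 N·m counterclockwise.
Reaction R at support A is upward at 1.75 m, arm 1.65 m → moment R × 1.65 clockwise.
For rotational equilibrium, R × 1.65 = 680.3, so R = 412 N.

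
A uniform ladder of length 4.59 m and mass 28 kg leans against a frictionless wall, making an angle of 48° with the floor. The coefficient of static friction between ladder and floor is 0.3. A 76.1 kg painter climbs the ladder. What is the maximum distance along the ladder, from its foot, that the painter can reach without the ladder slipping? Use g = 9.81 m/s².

d ≈ 1.25 m

About the foot of the ladder:
Ladder weight 28×9.81 = 274.7 N acts at 2.295 m along the ladder; its horizontal arm is 2.295·cos48° = 1.536 m → τ = 421.9 N·m clockwise.
Painter weight 76.1×9.81 = 746.5 N at distance d → arm d·cos48° → τ = 746.5·d·0.6691 clockwise.
Wall normal N at the top has arm L sinθ = 3.411 m counterclockwise, so Στ = 0 gives N·3.411 = 421.9 + 499.5·d.
ΣFy = 0 ⇒ N_floor = 1021 N, so the maximum friction is μ_s·N_floor = 0.3×1021 = 306.3 N. ΣFx = 0 ⇒ N_wall = f, so at the slipping point N = 306.3 N.
Substituting: 306.3×3.411 = 421.9 + 499.5·d ⇒ d = (1045 − 421.9) / 499.5 = 1.25 m.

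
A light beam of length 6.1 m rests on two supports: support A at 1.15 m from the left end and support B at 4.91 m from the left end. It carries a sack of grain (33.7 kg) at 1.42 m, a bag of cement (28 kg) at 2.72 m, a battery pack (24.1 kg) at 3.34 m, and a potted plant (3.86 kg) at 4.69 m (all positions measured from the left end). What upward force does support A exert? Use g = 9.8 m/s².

R_A ≈ 567 N

Taking torques about support B:
Sack of grain: 33.7 × 9.8 = 330.3 N down at 1.42 m → arm 3.49 m, τ = 330.3 × 3.49 = 1153 N·m counterclockwise.
Bag of cement: 28 × 9.8 = 274.4 N down at 2.72 m → arm 2.19 m, τ = 274.4 × 2.19 = 600.9 N·m counterclockwise.
Battery pack: 24.1 × 9.8 = 236.2 N down at 3.34 m → arm 1.57 m, τ = 236.2 × 1.57 = 370.8 N·m counterclockwise.
Potted plant: 3.86 × 9.8 = 37.83 N down at 4.69 m → arm 0.22 m, τ = 37.83 × 0.22 = 8.323 N·m counterclockwise.
Net load moment about support B = 2133 N·m counterclockwise.
Reaction R at support A is upward at 1.15 m, arm 3.76 m → moment R × 3.76 clockwise.
Balancing moments: R × 3.76 = 2133, giving R = 567 N.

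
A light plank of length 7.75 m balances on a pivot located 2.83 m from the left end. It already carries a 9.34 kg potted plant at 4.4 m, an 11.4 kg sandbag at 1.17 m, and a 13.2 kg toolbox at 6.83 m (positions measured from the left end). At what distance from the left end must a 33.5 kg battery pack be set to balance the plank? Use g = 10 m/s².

x ≈ 1.38 m from the left end

Take moments about the pivot (at 2.83 m from the left end).
Potted plant: 9.34 × 10 = 93.4 N down at 4.4 m → arm 1.57 m, τ = 93.4 × 1.57 = 146.6 N·m clockwise.
Sandbag: 11.4 × 10 = 114 N down at 1.17 m → arm 1.66 m, τ = 114 × 1.66 = 189.2 N·m counterclockwise.
Toolbox: 13.2 × 10 = 132 N down at 6.83 m → arm 4 m, τ = 132 × 4 = 528 N·m clockwise.
Net moment of existing loads = 485.4 N·m clockwise.
The battery pack weighs 33.5 × 10 = 335 N and must supply an equal counterclockwise moment, so its lever arm about the pivot is 485.4 / 335 = 1.45 m.
That puts it at 2.83 − 1.45 = 1.38 m from the left end.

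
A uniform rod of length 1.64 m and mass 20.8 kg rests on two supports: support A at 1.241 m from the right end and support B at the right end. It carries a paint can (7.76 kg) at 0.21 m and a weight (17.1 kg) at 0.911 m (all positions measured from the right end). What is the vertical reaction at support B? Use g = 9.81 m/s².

R_B ≈ 177 N

Choose support A as the axis so its reaction then has zero moment arm.
Beam weight: 20.8 × 9.81 = 204 N down at 0.82 m → arm 0.421 m, τ = 204 × 0.421 = 85.88 N·m clockwise.
Paint can: 7.76 × 9.81 = 76.13 N down at 0.21 m → arm 1.031 m, τ = 76.13 × 1.031 = 78.49 N·m clockwise.
Weight: 17.1 × 9.81 = 167.8 N down at 0.911 m → arm 0.33 m, τ = 167.8 × 0.33 = 55.37 N·m clockwise.
Net load moment about support A = 219.7 N·m clockwise.
Reaction R at support B is upward at 0 m, arm 1.241 m → moment R × 1.241 counterclockwise.
Setting net torque to zero: R × 1.241 = 219.7 → R = 177 N.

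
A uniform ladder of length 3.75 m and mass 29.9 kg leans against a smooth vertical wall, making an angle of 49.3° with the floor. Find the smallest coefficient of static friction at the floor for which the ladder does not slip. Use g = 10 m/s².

μ_min ≈ 0.43

Take moments about the foot of the ladder.
Ladder weight 29.9×10 = 299 N acts at 1.875 m along the ladder; its horizontal arm is 1.875·cos49.3° = 1.223 m → τ = 365.7 N·m clockwise.
Wall normal N acts horizontally at the top; its moment arm is the height L sinθ = 3.75·sin49.3° = 2.843 m, counterclockwise.
Balancing moments: N × 2.843 = 365.7, giving N = 128.6 N.
ΣFx = 0 ⇒ f = N_wall = 128.6 N. ΣFy = 0 ⇒ N_floor = 299 N.
μ_min = f / N_floor = 128.6 / 299 = 0.43.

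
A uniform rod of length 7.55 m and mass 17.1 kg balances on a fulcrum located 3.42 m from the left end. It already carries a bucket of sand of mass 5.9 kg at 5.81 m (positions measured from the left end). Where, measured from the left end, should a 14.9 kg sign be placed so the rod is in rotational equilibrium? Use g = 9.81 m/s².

Sum moments about the fulcrum (at 3.42 m from the left end) (the support reaction has zero arm there).
Beam weight: 17.1 × 9.81 = 167.8 N down at 3.775 m → arm 0.355 m, τ = 167.8 × 0.355 = 59.57 N·m clockwise.
Bucket of sand: 5.9 × 9.81 = 57.88 N down at 5.81 m → arm 2.39 m, τ = 57.88 × 2.39 = 138.3 N·m clockwise.
Net moment of existing loads = 197.9 N·m clockwise.
The sign weighs 14.9 × 9.81 = 146.2 N and must supply an equal counterclockwise moment, so its lever arm about the fulcrum is 197.9 / 146.2 = 1.35 m.
That puts it at 3.42 − 1.35 = 2.07 m from the left end.

x ≈ 2.07 m from the left end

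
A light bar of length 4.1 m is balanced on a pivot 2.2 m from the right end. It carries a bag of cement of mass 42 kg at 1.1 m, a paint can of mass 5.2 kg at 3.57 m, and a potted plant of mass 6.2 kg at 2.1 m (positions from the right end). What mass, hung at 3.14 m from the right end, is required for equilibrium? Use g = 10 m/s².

m ≈ 42.2 kg

Sum moments about the pivot (at 2.2 m from the right end) (the support reaction has zero arm there).
Bag of cement: 42 × 10 = 420 N down at 1.1 m → arm 1.1 m, τ = 420 × 1.1 = 462 N·m clockwise.
Paint can: 5.2 × 10 = 52 N down at 3.57 m → arm 1.37 m, τ = 52 × 1.37 = 71.24 N·m counterclockwise.
Potted plant: 6.2 × 10 = 62 N down at 2.1 m → arm 0.1 m, τ = 62 × 0.1 = 6.2 N·m clockwise.
Net moment of known loads = 397 N·m clockwise.
An unknown mass m at 3.14 m has arm 0.94 m; its moment is m·g·0.94 counterclockwise.
Setting net torque to zero: m × 10 × 0.94 = 397 → m = 397 / (10 × 0.94) = 42.2 kg.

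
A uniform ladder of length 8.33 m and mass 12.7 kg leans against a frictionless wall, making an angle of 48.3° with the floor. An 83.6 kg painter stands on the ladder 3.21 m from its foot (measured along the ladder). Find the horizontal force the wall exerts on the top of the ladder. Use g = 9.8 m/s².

Choose the foot of the ladder as the axis so the floor normal and friction both act there and drop out.
Ladder weight 12.7×9.8 = 124.5 N acts at 4.165 m along the ladder; its horizontal arm is 4.165·cos48.3° = 2.771 m → τ = 345 N·m clockwise.
Painter: 83.6×9.8 = 819.3 N at 3.21 m → arm 2.135 m → τ = 1749 N·m clockwise.
Wall normal N acts horizontally at the top; its moment arm is the height L sinθ = 8.33·sin48.3° = 6.219 m, counterclockwise.
For rotational equilibrium, N × 6.219 = 2094, so N = 337 N.

N_wall ≈ 337 N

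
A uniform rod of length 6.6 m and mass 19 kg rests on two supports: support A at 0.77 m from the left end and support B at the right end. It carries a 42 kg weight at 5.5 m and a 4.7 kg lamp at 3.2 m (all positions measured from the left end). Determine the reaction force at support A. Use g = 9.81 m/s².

About support B:
Beam weight: 19 × 9.81 = 186.4 N down at 3.3 m → arm 3.3 m, τ = 186.4 × 3.3 = 615.1 N·m counterclockwise.
Weight: 42 × 9.81 = 412 N down at 5.5 m → arm 1.1 m, τ = 412 × 1.1 = 453.2 N·m counterclockwise.
Lamp: 4.7 × 9.81 = 46.11 N down at 3.2 m → arm 3.4 m, τ = 46.11 × 3.4 = 156.8 N·m counterclockwise.
Net load moment about support B = 1225 N·m counterclockwise.
Reaction R at support A is upward at 0.77 m, arm 5.83 m → moment R × 5.83 clockwise.
Balancing moments: R × 5.83 = 1225, giving R = 210 N.

R_A ≈ 210 N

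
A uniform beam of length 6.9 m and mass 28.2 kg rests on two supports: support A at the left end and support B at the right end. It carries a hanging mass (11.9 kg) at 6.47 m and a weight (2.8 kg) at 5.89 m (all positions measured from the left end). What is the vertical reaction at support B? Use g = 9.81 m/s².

R_B ≈ 271 N

Take moments about support A.
Beam weight: 28.2 × 9.81 = 276.6 N down at 3.45 m → arm 3.45 m, τ = 276.6 × 3.45 = 954.3 N·m clockwise.
Hanging mass: 11.9 × 9.81 = 116.7 N down at 6.47 m → arm 6.47 m, τ = 116.7 × 6.47 = 755 N·m clockwise.
Weight: 2.8 × 9.81 = 27.47 N down at 5.89 m → arm 5.89 m, τ = 27.47 × 5.89 = 161.8 N·m clockwise.
Net load moment about support A = 1871 N·m clockwise.
Reaction R at support B is upward at 6.9 m, arm 6.9 m → moment R × 6.9 counterclockwise.
Στ = 0 ⇒ R × 6.9 = 1871 ⇒ R = 271 N.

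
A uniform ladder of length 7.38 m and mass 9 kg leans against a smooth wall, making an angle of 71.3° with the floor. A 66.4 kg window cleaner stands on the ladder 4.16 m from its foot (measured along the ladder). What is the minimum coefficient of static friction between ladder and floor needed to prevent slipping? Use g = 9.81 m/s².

μ_min ≈ 0.188

Taking torques about the foot of the ladder:
Ladder weight 9×9.81 = 88.29 N acts at 3.69 m along the ladder; its horizontal arm is 3.69·cos71.3° = 1.183 m → τ = 104.4 N·m clockwise.
Window cleaner: 66.4×9.81 = 651.4 N at 4.16 m → arm 1.334 m → τ = 869 N·m clockwise.
Wall normal N acts horizontally at the top; its moment arm is the height L sinθ = 7.38·sin71.3° = 6.99 m, counterclockwise.
For rotational equilibrium, N × 6.99 = 973.4, so N = 139.3 N.
ΣFx = 0 ⇒ f = N_wall = 139.3 N. ΣFy = 0 ⇒ N_floor = 739.7 N.
μ_min = f / N_floor = 139.3 / 739.7 = 0.188.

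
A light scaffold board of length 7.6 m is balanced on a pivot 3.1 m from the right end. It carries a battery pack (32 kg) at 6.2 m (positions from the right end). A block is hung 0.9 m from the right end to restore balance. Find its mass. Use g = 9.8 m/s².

About the pivot (at 3.1 m from the right end):
Battery pack: 32 × 9.8 = 313.6 N down at 6.2 m → arm 3.1 m, τ = 313.6 × 3.1 = 972.2 N·m counterclockwise.
Net moment of known loads = 972.2 N·m counterclockwise.
An unknown mass m at 0.9 m has arm 2.2 m; its moment is m·g·2.2 clockwise.
Setting net torque to zero: m × 9.8 × 2.2 = 972.2 → m = 972.2 / (9.8 × 2.2) = 45.1 kg.

m ≈ 45.1 kg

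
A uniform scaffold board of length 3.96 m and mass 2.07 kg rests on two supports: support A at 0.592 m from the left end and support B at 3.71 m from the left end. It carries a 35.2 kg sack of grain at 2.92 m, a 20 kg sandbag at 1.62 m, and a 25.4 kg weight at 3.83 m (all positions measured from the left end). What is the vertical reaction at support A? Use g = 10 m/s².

R_A ≈ 225 N

Choose support B as the axis so its reaction then has zero moment arm.
Beam weight: 2.07 × 10 = 20.7 N down at 1.98 m → arm 1.73 m, τ = 20.7 × 1.73 = 35.81 N·m counterclockwise.
Sack of grain: 35.2 × 10 = 352 N down at 2.92 m → arm 0.79 m, τ = 352 × 0.79 = 278.1 N·m counterclockwise.
Sandbag: 20 × 10 = 200 N down at 1.62 m → arm 2.09 m, τ = 200 × 2.09 = 418 N·m counterclockwise.
Weight: 25.4 × 10 = 254 N down at 3.83 m → arm 0.12 m, τ = 254 × 0.12 = 30.48 N·m clockwise.
Net load moment about support B = 701.4 N·m counterclockwise.
Reaction R at support A is upward at 0.592 m, arm 3.118 m → moment R × 3.118 clockwise.
Setting net torque to zero: R × 3.118 = 701.4 → R = 225 N.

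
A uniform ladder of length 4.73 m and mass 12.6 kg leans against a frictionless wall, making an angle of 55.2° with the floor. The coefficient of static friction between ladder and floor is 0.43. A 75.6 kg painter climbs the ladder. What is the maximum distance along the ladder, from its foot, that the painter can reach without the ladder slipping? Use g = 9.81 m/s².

Take moments about the foot of the ladder.
Ladder weight 12.6×9.81 = 123.6 N acts at 2.365 m along the ladder; its horizontal arm is 2.365·cos55.2° = 1.35 m → τ = 166.9 N·m clockwise.
Painter weight 75.6×9.81 = 741.6 N at distance d → arm d·cos55.2° → τ = 741.6·d·0.5707 clockwise.
Wall normal N at the top has arm L sinθ = 3.884 m counterclockwise, so Στ = 0 gives N·3.884 = 166.9 + 423.2·d.
ΣFy = 0 ⇒ N_floor = 865.2 N, so the maximum friction is μ_s·N_floor = 0.43×865.2 = 372 N. ΣFx = 0 ⇒ N_wall = f, so at the slipping point N = 372 N.
Substituting: 372×3.884 = 166.9 + 423.2·d ⇒ d = (1445 − 166.9) / 423.2 = 3.02 m.

d ≈ 3.02 m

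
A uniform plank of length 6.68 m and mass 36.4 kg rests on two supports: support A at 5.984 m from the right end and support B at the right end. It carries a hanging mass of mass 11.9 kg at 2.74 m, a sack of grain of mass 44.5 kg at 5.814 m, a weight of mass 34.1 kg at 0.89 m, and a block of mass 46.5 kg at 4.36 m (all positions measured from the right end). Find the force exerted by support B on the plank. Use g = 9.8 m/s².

R_B ≈ 641 N

About support A:
Beam weight: 36.4 × 9.8 = 356.7 N down at 3.34 m → arm 2.644 m, τ = 356.7 × 2.644 = 943.1 N·m clockwise.
Hanging mass: 11.9 × 9.8 = 116.6 N down at 2.74 m → arm 3.244 m, τ = 116.6 × 3.244 = 378.3 N·m clockwise.
Sack of grain: 44.5 × 9.8 = 436.1 N down at 5.814 m → arm 0.17 m, τ = 436.1 × 0.17 = 74.14 N·m clockwise.
Weight: 34.1 × 9.8 = 334.2 N down at 0.89 m → arm 5.094 m, τ = 334.2 × 5.094 = 1702 N·m clockwise.
Block: 46.5 × 9.8 = 455.7 N down at 4.36 m → arm 1.624 m, τ = 455.7 × 1.624 = 740.1 N·m clockwise.
Net load moment about support A = 3838 N·m clockwise.
Reaction R at support B is upward at 0 m, arm 5.984 m → moment R × 5.984 counterclockwise.
Setting net torque to zero: R × 5.984 = 3838 → R = 641 N.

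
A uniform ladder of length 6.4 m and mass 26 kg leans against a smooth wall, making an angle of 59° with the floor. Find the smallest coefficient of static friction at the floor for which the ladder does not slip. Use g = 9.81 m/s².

μ_min ≈ 0.3

Taking torques about the foot of the ladder:
Ladder weight 26×9.81 = 255.1 N acts at 3.2 m along the ladder; its horizontal arm is 3.2·cos59° = 1.648 m → τ = 420.4 N·m clockwise.
Wall normal N acts horizontally at the top; its moment arm is the height L sinθ = 6.4·sin59° = 5.486 m, counterclockwise.
For rotational equilibrium, N × 5.486 = 420.4, so N = 76.63 N.
ΣFx = 0 ⇒ f = N_wall = 76.63 N. ΣFy = 0 ⇒ N_floor = 255.1 N.
μ_min = f / N_floor = 76.63 / 255.1 = 0.3.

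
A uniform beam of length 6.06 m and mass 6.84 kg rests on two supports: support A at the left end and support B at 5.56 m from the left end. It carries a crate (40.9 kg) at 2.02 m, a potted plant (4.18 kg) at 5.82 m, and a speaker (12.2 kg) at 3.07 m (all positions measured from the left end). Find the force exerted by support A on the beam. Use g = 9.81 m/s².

About support B:
Beam weight: 6.84 × 9.81 = 67.1 N down at 3.03 m → arm 2.53 m, τ = 67.1 × 2.53 = 169.8 N·m counterclockwise.
Crate: 40.9 × 9.81 = 401.2 N down at 2.02 m → arm 3.54 m, τ = 401.2 × 3.54 = 1420 N·m counterclockwise.
Potted plant: 4.18 × 9.81 = 41.01 N down at 5.82 m → arm 0.26 m, τ = 41.01 × 0.26 = 10.66 N·m clockwise.
Speaker: 12.2 × 9.81 = 119.7 N down at 3.07 m → arm 2.49 m, τ = 119.7 × 2.49 = 298.1 N·m counterclockwise.
Net load moment about support B = 1877 N·m counterclockwise.
Reaction R at support A is upward at 0 m, arm 5.56 m → moment R × 5.56 clockwise.
Setting net torque to zero: R × 5.56 = 1877 → R = 338 N.

R_A ≈ 338 N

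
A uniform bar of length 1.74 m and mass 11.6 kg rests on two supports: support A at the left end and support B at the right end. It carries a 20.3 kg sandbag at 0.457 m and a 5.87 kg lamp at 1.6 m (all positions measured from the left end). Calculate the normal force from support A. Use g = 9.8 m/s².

Taking torques about support B:
Beam weight: 11.6 × 9.8 = 113.7 N down at 0.87 m → arm 0.87 m, τ = 113.7 × 0.87 = 98.92 N·m counterclockwise.
Sandbag: 20.3 × 9.8 = 198.9 N down at 0.457 m → arm 1.283 m, τ = 198.9 × 1.283 = 255.2 N·m counterclockwise.
Lamp: 5.87 × 9.8 = 57.53 N down at 1.6 m → arm 0.14 m, τ = 57.53 × 0.14 = 8.054 N·m counterclockwise.
Net load moment about support B = 362.2 N·m counterclockwise.
Reaction R at support A is upward at 0 m, arm 1.74 m → moment R × 1.74 clockwise.
For rotational equilibrium, R × 1.74 = 362.2, so R = 208 N.

R_A ≈ 208 N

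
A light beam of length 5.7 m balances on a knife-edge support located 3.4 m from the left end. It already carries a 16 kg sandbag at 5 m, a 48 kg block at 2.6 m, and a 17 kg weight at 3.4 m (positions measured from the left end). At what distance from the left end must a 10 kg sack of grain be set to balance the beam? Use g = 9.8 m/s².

x ≈ 4.68 m from the left end

Take moments about the knife-edge support (at 3.4 m from the left end).
Sandbag: 16 × 9.8 = 156.8 N down at 5 m → arm 1.6 m, τ = 156.8 × 1.6 = 250.9 N·m clockwise.
Block: 48 × 9.8 = 470.4 N down at 2.6 m → arm 0.8 m, τ = 470.4 × 0.8 = 376.3 N·m counterclockwise.
Weight: acts at the knife-edge support, moment arm 0 → no torque.
Net moment of existing loads = 125.4 N·m counterclockwise.
The sack of grain weighs 10 × 9.8 = 98 N and must supply an equal clockwise moment, so its lever arm about the knife-edge support is 125.4 / 98 = 1.28 m.
That puts it at 3.4 + 1.28 = 4.68 m from the left end.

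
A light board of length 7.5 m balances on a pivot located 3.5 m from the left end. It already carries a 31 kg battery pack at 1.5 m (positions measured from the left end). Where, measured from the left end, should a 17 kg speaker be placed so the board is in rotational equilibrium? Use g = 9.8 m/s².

Sum moments about the pivot (at 3.5 m from the left end) (the support reaction has zero arm there).
Battery pack: 31 × 9.8 = 303.8 N down at 1.5 m → arm 2 m, τ = 303.8 × 2 = 607.6 N·m counterclockwise.
Net moment of existing loads = 607.6 N·m counterclockwise.
The speaker weighs 17 × 9.8 = 166.6 N and must supply an equal clockwise moment, so its lever arm about the pivot is 607.6 / 166.6 = 3.65 m.
That puts it at 3.5 + 3.65 = 7.15 m from the left end.

x ≈ 7.15 m from the left end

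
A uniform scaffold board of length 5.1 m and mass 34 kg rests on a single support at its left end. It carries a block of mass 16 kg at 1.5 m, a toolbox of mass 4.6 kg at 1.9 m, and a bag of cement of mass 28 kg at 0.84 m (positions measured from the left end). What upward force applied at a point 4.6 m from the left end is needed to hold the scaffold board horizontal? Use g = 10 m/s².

F ≈ 311 N

Choose the left end as the axis so the unknown pivot reaction has zero arm there.
Beam weight: 34 × 10 = 340 N down at 2.55 m → arm 2.55 m, τ = 340 × 2.55 = 867 N·m clockwise.
Block: 16 × 10 = 160 N down at 1.5 m → arm 1.5 m, τ = 160 × 1.5 = 240 N·m clockwise.
Toolbox: 4.6 × 10 = 46 N down at 1.9 m → arm 1.9 m, τ = 46 × 1.9 = 87.4 N·m clockwise.
Bag of cement: 28 × 10 = 280 N down at 0.84 m → arm 0.84 m, τ = 280 × 0.84 = 235.2 N·m clockwise.
Net moment of the loads = 1430 N·m clockwise.
The upward force F acts at a point 4.6 m from the left end, arm 4.6 m, giving F × 4.6 counterclockwise.
For rotational equilibrium, F × 4.6 = 1430, so F = 1430 / 4.6 = 311 N.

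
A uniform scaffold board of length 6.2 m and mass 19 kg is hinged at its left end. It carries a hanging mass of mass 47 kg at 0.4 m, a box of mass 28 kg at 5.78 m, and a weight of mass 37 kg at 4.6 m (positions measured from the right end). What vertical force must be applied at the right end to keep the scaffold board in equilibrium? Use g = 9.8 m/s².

F ≈ 636 N

Sum moments about the left end (the unknown pivot reaction has zero arm there).
Beam weight: 19 × 9.8 = 186.2 N down at 3.1 m → arm 3.1 m, τ = 186.2 × 3.1 = 577.2 N·m clockwise.
Hanging mass: 47 × 9.8 = 460.6 N down at 0.4 m → arm 5.8 m, τ = 460.6 × 5.8 = 2671 N·m clockwise.
Box: 28 × 9.8 = 274.4 N down at 5.78 m → arm 0.42 m, τ = 274.4 × 0.42 = 115.2 N·m clockwise.
Weight: 37 × 9.8 = 362.6 N down at 4.6 m → arm 1.6 m, τ = 362.6 × 1.6 = 580.2 N·m clockwise.
Net moment of the loads = 3944 N·m clockwise.
The upward force F acts at the right end, arm 6.2 m, giving F × 6.2 counterclockwise.
Balancing moments: F × 6.2 = 3944, giving F = 3944 / 6.2 = 636 N.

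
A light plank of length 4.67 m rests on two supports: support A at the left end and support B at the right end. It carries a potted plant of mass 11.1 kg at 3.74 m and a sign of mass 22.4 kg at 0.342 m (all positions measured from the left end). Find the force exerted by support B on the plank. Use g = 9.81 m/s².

R_B ≈ 103 N

About support A:
Potted plant: 11.1 × 9.81 = 108.9 N down at 3.74 m → arm 3.74 m, τ = 108.9 × 3.74 = 407.3 N·m clockwise.
Sign: 22.4 × 9.81 = 219.7 N down at 0.342 m → arm 0.342 m, τ = 219.7 × 0.342 = 75.14 N·m clockwise.
Net load moment about support A = 482.4 N·m clockwise.
Reaction R at support B is upward at 4.67 m, arm 4.67 m → moment R × 4.67 counterclockwise.
Balancing moments: R × 4.67 = 482.4, giving R = 103 N.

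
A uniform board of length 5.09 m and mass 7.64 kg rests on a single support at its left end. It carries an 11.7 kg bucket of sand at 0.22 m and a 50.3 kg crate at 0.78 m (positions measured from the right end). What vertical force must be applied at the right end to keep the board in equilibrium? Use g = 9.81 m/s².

F ≈ 565 N

About the left end:
Beam weight: 7.64 × 9.81 = 74.95 N down at 2.545 m → arm 2.545 m, τ = 74.95 × 2.545 = 190.7 N·m clockwise.
Bucket of sand: 11.7 × 9.81 = 114.8 N down at 0.22 m → arm 4.87 m, τ = 114.8 × 4.87 = 559.1 N·m clockwise.
Crate: 50.3 × 9.81 = 493.4 N down at 0.78 m → arm 4.31 m, τ = 493.4 × 4.31 = 2127 N·m clockwise.
Net moment of the loads = 2877 N·m clockwise.
The upward force F acts at the right end, arm 5.09 m, giving F × 5.09 counterclockwise.
Setting net torque to zero: F × 5.09 = 2877 → F = 2877 / 5.09 = 565 N.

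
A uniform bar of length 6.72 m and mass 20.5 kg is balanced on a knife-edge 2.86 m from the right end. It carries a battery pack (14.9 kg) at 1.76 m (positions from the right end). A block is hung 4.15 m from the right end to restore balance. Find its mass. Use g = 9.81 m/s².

Taking torques about the knife-edge (at 2.86 m from the right end):
Beam weight: 20.5 × 9.81 = 201.1 N down at 3.36 m → arm 0.5 m, τ = 201.1 × 0.5 = 100.5 N·m counterclockwise.
Battery pack: 14.9 × 9.81 = 146.2 N down at 1.76 m → arm 1.1 m, τ = 146.2 × 1.1 = 160.8 N·m clockwise.
Net moment of known loads = 60.3 N·m clockwise.
An unknown mass m at 4.15 m has arm 1.29 m; its moment is m·g·1.29 counterclockwise.
Setting net torque to zero: m × 9.81 × 1.29 = 60.3 → m = 60.3 / (9.81 × 1.29) = 4.76 kg.

m ≈ 4.76 kg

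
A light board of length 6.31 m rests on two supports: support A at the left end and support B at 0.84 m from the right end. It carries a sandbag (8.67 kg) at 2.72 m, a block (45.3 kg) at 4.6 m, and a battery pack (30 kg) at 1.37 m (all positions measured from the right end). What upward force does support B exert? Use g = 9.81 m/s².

Choose support A as the axis so its reaction then has zero moment arm.
Sandbag: 8.67 × 9.81 = 85.05 N down at 2.72 m → arm 3.59 m, τ = 85.05 × 3.59 = 305.3 N·m clockwise.
Block: 45.3 × 9.81 = 444.4 N down at 4.6 m → arm 1.71 m, τ = 444.4 × 1.71 = 759.9 N·m clockwise.
Battery pack: 30 × 9.81 = 294.3 N down at 1.37 m → arm 4.94 m, τ = 294.3 × 4.94 = 1454 N·m clockwise.
Net load moment about support A = 2519 N·m clockwise.
Reaction R at support B is upward at 0.84 m, arm 5.47 m → moment R × 5.47 counterclockwise.
Στ = 0 ⇒ R × 5.47 = 2519 ⇒ R = 461 N.

R_B ≈ 461 N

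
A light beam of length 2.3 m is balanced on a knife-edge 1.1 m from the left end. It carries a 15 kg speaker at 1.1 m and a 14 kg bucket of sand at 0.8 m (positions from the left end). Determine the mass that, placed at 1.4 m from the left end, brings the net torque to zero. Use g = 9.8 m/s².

m ≈ 14 kg

Taking torques about the knife-edge (at 1.1 m from the left end):
Speaker: acts at the knife-edge, moment arm 0 → no torque.
Bucket of sand: 14 × 9.8 = 137.2 N down at 0.8 m → arm 0.3 m, τ = 137.2 × 0.3 = 41.16 N·m counterclockwise.
Net moment of known loads = 41.16 N·m counterclockwise.
An unknown mass m at 1.4 m has arm 0.3 m; its moment is m·g·0.3 clockwise.
Στ = 0 ⇒ m × 9.8 × 0.3 = 41.16 ⇒ m = 41.16 / (9.8 × 0.3) = 14 kg.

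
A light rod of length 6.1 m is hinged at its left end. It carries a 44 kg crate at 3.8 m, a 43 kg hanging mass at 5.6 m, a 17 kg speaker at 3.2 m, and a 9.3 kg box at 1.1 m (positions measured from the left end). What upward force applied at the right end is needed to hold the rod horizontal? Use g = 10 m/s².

F ≈ 775 N

Take moments about the left end.
Crate: 44 × 10 = 440 N down at 3.8 m → arm 3.8 m, τ = 440 × 3.8 = 1672 N·m clockwise.
Hanging mass: 43 × 10 = 430 N down at 5.6 m → arm 5.6 m, τ = 430 × 5.6 = 2408 N·m clockwise.
Speaker: 17 × 10 = 170 N down at 3.2 m → arm 3.2 m, τ = 170 × 3.2 = 544 N·m clockwise.
Box: 9.3 × 10 = 93 N down at 1.1 m → arm 1.1 m, τ = 93 × 1.1 = 102.3 N·m clockwise.
Net moment of the loads = 4726 N·m clockwise.
The upward force F acts at the right end, arm 6.1 m, giving F × 6.1 counterclockwise.
Balancing moments: F × 6.1 = 4726, giving F = 4726 / 6.1 = 775 N.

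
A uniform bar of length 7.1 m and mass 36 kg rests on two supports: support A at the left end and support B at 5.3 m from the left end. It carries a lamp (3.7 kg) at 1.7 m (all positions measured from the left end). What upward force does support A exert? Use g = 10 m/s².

R_A ≈ 144 N

Taking torques about support B:
Beam weight: 36 × 10 = 360 N down at 3.55 m → arm 1.75 m, τ = 360 × 1.75 = 630 N·m counterclockwise.
Lamp: 3.7 × 10 = 37 N down at 1.7 m → arm 3.6 m, τ = 37 × 3.6 = 133.2 N·m counterclockwise.
Net load moment about support B = 763.2 N·m counterclockwise.
Reaction R at support A is upward at 0 m, arm 5.3 m → moment R × 5.3 clockwise.
For rotational equilibrium, R × 5.3 = 763.2, so R = 144 N.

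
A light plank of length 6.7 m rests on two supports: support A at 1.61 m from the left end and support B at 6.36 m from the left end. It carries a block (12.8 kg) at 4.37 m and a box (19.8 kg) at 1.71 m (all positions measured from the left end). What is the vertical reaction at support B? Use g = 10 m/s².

R_B ≈ 78.5 N

Take moments about support A.
Block: 12.8 × 10 = 128 N down at 4.37 m → arm 2.76 m, τ = 128 × 2.76 = 353.3 N·m clockwise.
Box: 19.8 × 10 = 198 N down at 1.71 m → arm 0.1 m, τ = 198 × 0.1 = 19.8 N·m clockwise.
Net load moment about support A = 373.1 N·m clockwise.
Reaction R at support B is upward at 6.36 m, arm 4.75 m → moment R × 4.75 counterclockwise.
Balancing moments: R × 4.75 = 373.1, giving R = 78.5 N.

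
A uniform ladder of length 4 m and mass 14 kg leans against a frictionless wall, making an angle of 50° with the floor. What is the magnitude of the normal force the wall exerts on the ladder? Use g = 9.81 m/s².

Choose the foot of the ladder as the axis so the floor normal and friction both act there and drop out.
Ladder weight 14×9.81 = 137.3 N acts at 2 m along the ladder; its horizontal arm is 2·cos50° = 1.286 m → τ = 176.6 N·m clockwise.
Wall normal N acts horizontally at the top; its moment arm is the height L sinθ = 4·sin50° = 3.064 m, counterclockwise.
Balancing moments: N × 3.064 = 176.6, giving N = 57.6 N.

N_wall ≈ 57.6 N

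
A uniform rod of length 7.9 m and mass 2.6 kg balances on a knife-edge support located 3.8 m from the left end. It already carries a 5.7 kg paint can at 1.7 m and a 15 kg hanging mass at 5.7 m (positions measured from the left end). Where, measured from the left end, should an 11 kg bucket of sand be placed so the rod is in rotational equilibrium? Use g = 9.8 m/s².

x ≈ 2.26 m from the left end

Sum moments about the knife-edge support (at 3.8 m from the left end) (the support reaction has zero arm there).
Beam weight: 2.6 × 9.8 = 25.48 N down at 3.95 m → arm 0.15 m, τ = 25.48 × 0.15 = 3.822 N·m clockwise.
Paint can: 5.7 × 9.8 = 55.86 N down at 1.7 m → arm 2.1 m, τ = 55.86 × 2.1 = 117.3 N·m counterclockwise.
Hanging mass: 15 × 9.8 = 147 N down at 5.7 m → arm 1.9 m, τ = 147 × 1.9 = 279.3 N·m clockwise.
Net moment of existing loads = 165.8 N·m clockwise.
The bucket of sand weighs 11 × 9.8 = 107.8 N and must supply an equal counterclockwise moment, so its lever arm about the knife-edge support is 165.8 / 107.8 = 1.54 m.
That puts it at 3.8 − 1.54 = 2.26 m from the left end.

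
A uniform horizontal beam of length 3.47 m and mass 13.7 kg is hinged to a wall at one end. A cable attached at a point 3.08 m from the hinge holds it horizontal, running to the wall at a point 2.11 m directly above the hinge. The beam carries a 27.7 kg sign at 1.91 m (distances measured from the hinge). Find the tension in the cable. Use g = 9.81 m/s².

Choose the hinge as the axis so the unknown hinge reaction has zero arm there.
Beam weight: 13.7 × 9.81 = 134.4 N down at 1.735 m → arm 1.735 m, τ = 134.4 × 1.735 = 233.2 N·m clockwise.
Sign: 27.7 × 9.81 = 271.7 N down at 1.91 m → arm 1.91 m, τ = 271.7 × 1.91 = 518.9 N·m clockwise.
Total clockwise load moment = 752.1 N·m.
The cable tension T acts at 3.08 m; only its component perpendicular to the beam, T sinθ, produces torque. sinθ = h/√(h²+d²) = 2.11/√(2.11²+3.08²) = 0.5652.
For rotational equilibrium, T × 3.08 × 0.5652 = 752.1, so T = 752.1 / 1.741 = 432 N.

T ≈ 432 N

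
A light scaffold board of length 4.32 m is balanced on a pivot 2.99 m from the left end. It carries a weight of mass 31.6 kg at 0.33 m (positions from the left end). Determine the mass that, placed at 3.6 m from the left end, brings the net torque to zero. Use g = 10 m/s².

Sum moments about the pivot (at 2.99 m from the left end) (the support reaction has zero arm there).
Weight: 31.6 × 10 = 316 N down at 0.33 m → arm 2.66 m, τ = 316 × 2.66 = 840.6 N·m counterclockwise.
Net moment of known loads = 840.6 N·m counterclockwise.
An unknown mass m at 3.6 m has arm 0.61 m; its moment is m·g·0.61 clockwise.
For rotational equilibrium, m × 10 × 0.61 = 840.6, so m = 840.6 / (10 × 0.61) = 138 kg.

m ≈ 138 kg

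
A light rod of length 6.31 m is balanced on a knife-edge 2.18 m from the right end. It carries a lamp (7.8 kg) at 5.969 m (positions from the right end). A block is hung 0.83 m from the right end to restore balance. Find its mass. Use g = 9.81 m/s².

Choose the knife-edge (at 2.18 m from the right end) as the axis so the support reaction has zero arm there.
Lamp: 7.8 × 9.81 = 76.52 N down at 5.969 m → arm 3.789 m, τ = 76.52 × 3.789 = 289.9 N·m counterclockwise.
Net moment of known loads = 289.9 N·m counterclockwise.
An unknown mass m at 0.83 m has arm 1.35 m; its moment is m·g·1.35 clockwise.
Στ = 0 ⇒ m × 9.81 × 1.35 = 289.9 ⇒ m = 289.9 / (9.81 × 1.35) = 21.9 kg.

m ≈ 21.9 kg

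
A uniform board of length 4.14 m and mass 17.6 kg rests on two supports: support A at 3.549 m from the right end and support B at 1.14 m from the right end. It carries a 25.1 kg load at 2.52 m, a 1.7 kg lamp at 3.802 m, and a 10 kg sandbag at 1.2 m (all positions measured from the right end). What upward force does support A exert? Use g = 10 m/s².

R_A ≈ 233 N

Take moments about support B.
Beam weight: 17.6 × 10 = 176 N down at 2.07 m → arm 0.93 m, τ = 176 × 0.93 = 163.7 N·m counterclockwise.
Load: 25.1 × 10 = 251 N down at 2.52 m → arm 1.38 m, τ = 251 × 1.38 = 346.4 N·m counterclockwise.
Lamp: 1.7 × 10 = 17 N down at 3.802 m → arm 2.662 m, τ = 17 × 2.662 = 45.25 N·m counterclockwise.
Sandbag: 10 × 10 = 100 N down at 1.2 m → arm 0.06 m, τ = 100 × 0.06 = 6 N·m counterclockwise.
Net load moment about support B = 561.3 N·m counterclockwise.
Reaction R at support A is upward at 3.549 m, arm 2.409 m → moment R × 2.409 clockwise.
For rotational equilibrium, R × 2.409 = 561.3, so R = 233 N.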